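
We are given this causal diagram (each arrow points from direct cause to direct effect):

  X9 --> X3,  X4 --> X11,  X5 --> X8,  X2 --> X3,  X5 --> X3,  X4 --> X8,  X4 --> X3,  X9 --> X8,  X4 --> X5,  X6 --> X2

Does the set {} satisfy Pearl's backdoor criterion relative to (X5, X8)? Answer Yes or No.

Backdoor paths from X5 to X8 (paths whose first edge points into X5):
  P1: X5 <- X4 -> X3 <- X9 -> X8
  P2: X5 <- X4 -> X8
Condition 1 (no descendant of X5 in the set): holds — descendants of X5 are {X3, X8}; none are in {}.
Condition 2 (every backdoor path blocked by {}):
  P1: blocked at collider X3 (neither it nor any descendant is in the conditioning set).
  P2: open — no interior node is in the conditioning set.
{} does not satisfy the backdoor criterion.

No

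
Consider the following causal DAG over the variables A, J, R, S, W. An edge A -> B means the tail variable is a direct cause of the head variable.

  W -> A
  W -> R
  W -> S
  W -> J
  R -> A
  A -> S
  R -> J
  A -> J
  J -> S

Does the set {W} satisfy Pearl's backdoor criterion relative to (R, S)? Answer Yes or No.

Yes

Backdoor paths from R to S (paths whose first edge points into R):
  P1: R <- W -> A -> J -> S
  P2: R <- W -> A -> S
  P3: R <- W -> J <- A -> S
  P4: R <- W -> J -> S
  P5: R <- W -> S
Condition 1 (no descendant of R in the set): holds — descendants of R are {A, J, S}; none are in {W}.
Condition 2 (every backdoor path blocked by {W}):
  P1: blocked at fork node W ∈ conditioning set.
  P2: blocked at fork node W ∈ conditioning set.
  P3: blocked at fork node W ∈ conditioning set.
  P4: blocked at fork node W ∈ conditioning set.
  P5: blocked at fork node W ∈ conditioning set.
{W} satisfies the backdoor criterion.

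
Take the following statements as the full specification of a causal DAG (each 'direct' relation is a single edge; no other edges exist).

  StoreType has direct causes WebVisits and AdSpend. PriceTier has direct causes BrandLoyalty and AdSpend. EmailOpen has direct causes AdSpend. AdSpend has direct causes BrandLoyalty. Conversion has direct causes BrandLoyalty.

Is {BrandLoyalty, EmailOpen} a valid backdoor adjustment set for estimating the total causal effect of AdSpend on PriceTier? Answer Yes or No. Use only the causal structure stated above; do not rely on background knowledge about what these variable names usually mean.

No

Backdoor paths from AdSpend to PriceTier (paths whose first edge points into AdSpend):
  P1: AdSpend <- BrandLoyalty -> PriceTier
Condition 1 (no descendant of AdSpend in the set): FAILS — EmailOpen is a descendant of AdSpend.
Condition 2 (every backdoor path blocked by {BrandLoyalty, EmailOpen}):
  P1: blocked at fork node BrandLoyalty ∈ conditioning set.
{BrandLoyalty, EmailOpen} does not satisfy the backdoor criterion.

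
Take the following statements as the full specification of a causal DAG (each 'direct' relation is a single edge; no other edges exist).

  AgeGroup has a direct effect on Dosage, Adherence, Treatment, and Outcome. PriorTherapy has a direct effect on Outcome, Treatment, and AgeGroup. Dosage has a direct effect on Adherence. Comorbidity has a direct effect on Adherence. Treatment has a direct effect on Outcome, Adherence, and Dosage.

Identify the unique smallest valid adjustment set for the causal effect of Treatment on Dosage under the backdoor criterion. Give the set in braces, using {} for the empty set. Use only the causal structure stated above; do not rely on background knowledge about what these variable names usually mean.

{AgeGroup}

Variables eligible for adjustment (non-descendants of Treatment, excluding Treatment and Dosage): {AgeGroup, Comorbidity, PriorTherapy}.
Backdoor paths from Treatment to Dosage:
  P1: Treatment <- PriorTherapy -> AgeGroup -> Dosage
  P2: Treatment <- PriorTherapy -> AgeGroup -> Adherence <- Dosage
  P3: Treatment <- PriorTherapy -> Outcome <- AgeGroup -> Dosage
  P4: Treatment <- PriorTherapy -> Outcome <- AgeGroup -> Adherence <- Dosage
  P5: Treatment <- AgeGroup -> Dosage
  P6: Treatment <- AgeGroup -> Adherence <- Dosage
The empty set is not sufficient: P1 (Treatment <- PriorTherapy -> AgeGroup -> Dosage) has no collider blocking it and no conditioned non-collider, so it is open.
Try {AgeGroup}:
  P1: blocked at chain node AgeGroup ∈ conditioning set.
  P2: blocked at chain node AgeGroup ∈ conditioning set.
  P3: blocked at collider Outcome (neither it nor any descendant is in the conditioning set).
  P4: blocked at collider Outcome (neither it nor any descendant is in the conditioning set).
  P5: blocked at fork node AgeGroup ∈ conditioning set.
  P6: blocked at fork node AgeGroup ∈ conditioning set.
{AgeGroup} contains no descendant of Treatment and blocks every backdoor path.
No other singleton works — e.g. {PriorTherapy} leaves P5 open — so {AgeGroup} is the unique smallest valid adjustment set.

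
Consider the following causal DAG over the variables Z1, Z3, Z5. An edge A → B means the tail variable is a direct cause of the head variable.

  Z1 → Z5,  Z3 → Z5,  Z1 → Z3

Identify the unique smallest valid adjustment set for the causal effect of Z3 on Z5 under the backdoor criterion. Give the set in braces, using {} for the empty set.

{Z1}

Variables eligible for adjustment (non-descendants of Z3, excluding Z3 and Z5): {Z1}.
Backdoor paths from Z3 to Z5:
  P1: Z3 <- Z1 -> Z5
The empty set is not sufficient: P1 (Z3 <- Z1 -> Z5) has no collider blocking it and no conditioned non-collider, so it is open.
Try {Z1}:
  P1: blocked at fork node Z1 ∈ conditioning set.
{Z1} contains no descendant of Z3 and blocks every backdoor path.
{Z1} is the unique smallest valid adjustment set.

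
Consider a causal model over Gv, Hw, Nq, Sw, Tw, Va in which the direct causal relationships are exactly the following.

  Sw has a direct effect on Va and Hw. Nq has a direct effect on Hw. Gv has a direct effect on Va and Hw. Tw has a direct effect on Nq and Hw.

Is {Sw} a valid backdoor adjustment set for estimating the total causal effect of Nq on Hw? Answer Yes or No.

No

Backdoor paths from Nq to Hw (paths whose first edge points into Nq):
  P1: Nq <- Tw -> Hw
Condition 1 (no descendant of Nq in the set): holds — descendants of Nq are {Hw}; none are in {Sw}.
Condition 2 (every backdoor path blocked by {Sw}):
  P1: open — no interior node is in the conditioning set.
{Sw} does not satisfy the backdoor criterion.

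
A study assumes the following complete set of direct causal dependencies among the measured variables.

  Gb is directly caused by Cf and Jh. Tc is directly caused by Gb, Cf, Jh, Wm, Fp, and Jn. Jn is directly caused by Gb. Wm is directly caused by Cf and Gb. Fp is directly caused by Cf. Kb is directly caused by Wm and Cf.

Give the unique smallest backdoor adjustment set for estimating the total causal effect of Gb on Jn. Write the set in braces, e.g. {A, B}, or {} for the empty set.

Variables eligible for adjustment (non-descendants of Gb, excluding Gb and Jn): {Cf, Fp, Jh}.
Backdoor paths from Gb to Jn:
  P1: Gb <- Cf -> Fp -> Tc <- Jn
  P2: Gb <- Cf -> Wm -> Tc <- Jn
  P3: Gb <- Cf -> Tc <- Jn
  P4: Gb <- Cf -> Kb <- Wm -> Tc <- Jn
  P5: Gb <- Jh -> Tc <- Jn
Each backdoor path contains an unconditioned collider, so every path is already blocked with the empty conditioning set:
  P1: blocked at collider Tc (neither it nor any descendant is in the conditioning set).
  P2: blocked at collider Tc (neither it nor any descendant is in the conditioning set).
  P3: blocked at collider Tc (neither it nor any descendant is in the conditioning set).
  P4: blocked at collider Kb (neither it nor any descendant is in the conditioning set).
  P5: blocked at collider Tc (neither it nor any descendant is in the conditioning set).
The empty set is therefore the unique smallest valid set.

{}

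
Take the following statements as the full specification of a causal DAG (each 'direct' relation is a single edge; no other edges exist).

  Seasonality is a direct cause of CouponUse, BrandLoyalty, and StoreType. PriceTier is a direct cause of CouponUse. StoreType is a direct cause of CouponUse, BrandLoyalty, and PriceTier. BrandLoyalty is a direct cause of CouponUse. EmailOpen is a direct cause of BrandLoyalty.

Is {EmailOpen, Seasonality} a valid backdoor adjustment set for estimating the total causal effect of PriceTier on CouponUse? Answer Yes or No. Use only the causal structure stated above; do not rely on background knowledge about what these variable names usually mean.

No

Backdoor paths from PriceTier to CouponUse (paths whose first edge points into PriceTier):
  P1: PriceTier <- StoreType <- Seasonality -> BrandLoyalty -> CouponUse
  P2: PriceTier <- StoreType <- Seasonality -> CouponUse
  P3: PriceTier <- StoreType -> BrandLoyalty <- Seasonality -> CouponUse
  P4: PriceTier <- StoreType -> BrandLoyalty -> CouponUse
  P5: PriceTier <- StoreType -> CouponUse
Condition 1 (no descendant of PriceTier in the set): holds — descendants of PriceTier are {CouponUse}; none are in {EmailOpen, Seasonality}.
Condition 2 (every backdoor path blocked by {EmailOpen, Seasonality}):
  P1: blocked at fork node Seasonality ∈ conditioning set.
  P2: blocked at fork node Seasonality ∈ conditioning set.
  P3: blocked at collider BrandLoyalty (neither it nor any descendant is in the conditioning set).
  P4: open — no interior node is in the conditioning set.
  P5: open — no interior node is in the conditioning set.
{EmailOpen, Seasonality} does not satisfy the backdoor criterion.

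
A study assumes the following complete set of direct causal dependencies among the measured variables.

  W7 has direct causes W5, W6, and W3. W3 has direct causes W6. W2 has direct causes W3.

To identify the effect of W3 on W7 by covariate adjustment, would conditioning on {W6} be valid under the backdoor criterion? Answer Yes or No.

Yes

Backdoor paths from W3 to W7 (paths whose first edge points into W3):
  P1: W3 <- W6 -> W7
Condition 1 (no descendant of W3 in the set): holds — descendants of W3 are {W2, W7}; none are in {W6}.
Condition 2 (every backdoor path blocked by {W6}):
  P1: blocked at fork node W6 ∈ conditioning set.
{W6} satisfies the backdoor criterion.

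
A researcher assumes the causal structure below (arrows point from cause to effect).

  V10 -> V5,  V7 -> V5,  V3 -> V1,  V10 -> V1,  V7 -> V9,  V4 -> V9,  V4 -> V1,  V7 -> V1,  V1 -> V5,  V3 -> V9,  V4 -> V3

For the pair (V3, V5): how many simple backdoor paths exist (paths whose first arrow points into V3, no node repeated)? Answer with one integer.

A backdoor path from V3 to V5 is any simple undirected path whose first edge points into V3 (i.e. leaves V3 via a parent).
Parents of V3: {V4}.
Enumerating:
  P1: V3 <- V4 -> V1 <- V10 -> V5
  P2: V3 <- V4 -> V1 <- V7 -> V5
  P3: V3 <- V4 -> V1 -> V5
  P4: V3 <- V4 -> V9 <- V7 -> V1 <- V10 -> V5
  P5: V3 <- V4 -> V9 <- V7 -> V1 -> V5
  P6: V3 <- V4 -> V9 <- V7 -> V5
That exhausts the simple backdoor paths. Count: 6.

6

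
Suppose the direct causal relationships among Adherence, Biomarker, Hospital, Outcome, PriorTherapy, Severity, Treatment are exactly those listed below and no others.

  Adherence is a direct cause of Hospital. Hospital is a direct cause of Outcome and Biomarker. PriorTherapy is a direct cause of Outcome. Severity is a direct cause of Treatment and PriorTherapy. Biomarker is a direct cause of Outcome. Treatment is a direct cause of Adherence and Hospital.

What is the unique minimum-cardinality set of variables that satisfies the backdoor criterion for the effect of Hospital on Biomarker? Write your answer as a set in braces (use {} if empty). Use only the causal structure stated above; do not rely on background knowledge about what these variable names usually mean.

{}

Variables eligible for adjustment (non-descendants of Hospital, excluding Hospital and Biomarker): {Adherence, PriorTherapy, Severity, Treatment}.
Backdoor paths from Hospital to Biomarker:
  P1: Hospital <- Treatment <- Severity -> PriorTherapy -> Outcome <- Biomarker
  P2: Hospital <- Adherence <- Treatment <- Severity -> PriorTherapy -> Outcome <- Biomarker
Each backdoor path contains an unconditioned collider, so every path is already blocked with the empty conditioning set:
  P1: blocked at collider Outcome (neither it nor any descendant is in the conditioning set).
  P2: blocked at collider Outcome (neither it nor any descendant is in the conditioning set).
The empty set is therefore the unique smallest valid set.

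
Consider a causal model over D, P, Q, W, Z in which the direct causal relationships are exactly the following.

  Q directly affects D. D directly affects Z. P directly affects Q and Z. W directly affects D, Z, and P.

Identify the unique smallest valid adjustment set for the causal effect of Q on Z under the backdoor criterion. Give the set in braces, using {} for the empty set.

Variables eligible for adjustment (non-descendants of Q, excluding Q and Z): {P, W}.
Backdoor paths from Q to Z:
  P1: Q <- P <- W -> D -> Z
  P2: Q <- P <- W -> Z
  P3: Q <- P -> Z
The empty set is not sufficient: P1 (Q <- P <- W -> D -> Z) has no collider blocking it and no conditioned non-collider, so it is open.
Try {P}:
  P1: blocked at chain node P ∈ conditioning set.
  P2: blocked at chain node P ∈ conditioning set.
  P3: blocked at fork node P ∈ conditioning set.
{P} contains no descendant of Q and blocks every backdoor path.
No other singleton works — e.g. {W} leaves P3 open — so {P} is the unique smallest valid adjustment set.

{P}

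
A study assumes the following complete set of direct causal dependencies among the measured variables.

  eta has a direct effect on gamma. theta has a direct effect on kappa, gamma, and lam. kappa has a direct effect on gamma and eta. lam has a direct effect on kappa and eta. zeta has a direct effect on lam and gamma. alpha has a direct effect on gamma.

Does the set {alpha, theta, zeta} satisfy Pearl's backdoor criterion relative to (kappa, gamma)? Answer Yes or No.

No

Backdoor paths from kappa to gamma (paths whose first edge points into kappa):
  P1: kappa <- theta -> lam <- zeta -> gamma
  P2: kappa <- theta -> lam -> eta -> gamma
  P3: kappa <- theta -> gamma
  P4: kappa <- lam <- theta -> gamma
  P5: kappa <- lam <- zeta -> gamma
  P6: kappa <- lam -> eta -> gamma
Condition 1 (no descendant of kappa in the set): holds — descendants of kappa are {eta, gamma}; none are in {alpha, theta, zeta}.
Condition 2 (every backdoor path blocked by {alpha, theta, zeta}):
  P1: blocked at fork node theta ∈ conditioning set.
  P2: blocked at fork node theta ∈ conditioning set.
  P3: blocked at fork node theta ∈ conditioning set.
  P4: blocked at fork node theta ∈ conditioning set.
  P5: blocked at fork node zeta ∈ conditioning set.
  P6: open — no interior node is in the conditioning set.
{alpha, theta, zeta} does not satisfy the backdoor criterion.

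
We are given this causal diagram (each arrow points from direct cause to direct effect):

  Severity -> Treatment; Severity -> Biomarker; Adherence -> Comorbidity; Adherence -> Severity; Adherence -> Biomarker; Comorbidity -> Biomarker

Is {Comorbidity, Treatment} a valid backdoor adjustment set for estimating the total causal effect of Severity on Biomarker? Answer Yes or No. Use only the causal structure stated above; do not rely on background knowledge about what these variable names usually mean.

Backdoor paths from Severity to Biomarker (paths whose first edge points into Severity):
  P1: Severity <- Adherence -> Comorbidity -> Biomarker
  P2: Severity <- Adherence -> Biomarker
Condition 1 (no descendant of Severity in the set): FAILS — Treatment is a descendant of Severity.
Condition 2 (every backdoor path blocked by {Comorbidity, Treatment}):
  P1: blocked at chain node Comorbidity ∈ conditioning set.
  P2: open — no interior node is in the conditioning set.
{Comorbidity, Treatment} does not satisfy the backdoor criterion.

No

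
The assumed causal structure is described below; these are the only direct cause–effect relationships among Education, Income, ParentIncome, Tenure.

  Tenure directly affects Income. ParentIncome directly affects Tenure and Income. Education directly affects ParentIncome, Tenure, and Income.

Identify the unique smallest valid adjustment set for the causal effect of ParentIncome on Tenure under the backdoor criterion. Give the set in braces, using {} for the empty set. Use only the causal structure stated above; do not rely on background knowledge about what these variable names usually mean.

{Education}

Variables eligible for adjustment (non-descendants of ParentIncome, excluding ParentIncome and Tenure): {Education}.
Backdoor paths from ParentIncome to Tenure:
  P1: ParentIncome <- Education -> Tenure
  P2: ParentIncome <- Education -> Income <- Tenure
The empty set is not sufficient: P1 (ParentIncome <- Education -> Tenure) has no collider blocking it and no conditioned non-collider, so it is open.
Try {Education}:
  P1: blocked at fork node Education ∈ conditioning set.
  P2: blocked at fork node Education ∈ conditioning set.
{Education} contains no descendant of ParentIncome and blocks every backdoor path.
{Education} is the unique smallest valid adjustment set.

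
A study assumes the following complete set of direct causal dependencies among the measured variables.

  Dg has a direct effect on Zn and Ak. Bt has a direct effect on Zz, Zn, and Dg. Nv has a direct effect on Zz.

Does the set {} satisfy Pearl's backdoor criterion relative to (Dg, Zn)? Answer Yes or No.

No

Backdoor paths from Dg to Zn (paths whose first edge points into Dg):
  P1: Dg <- Bt -> Zn
Condition 1 (no descendant of Dg in the set): holds — descendants of Dg are {Ak, Zn}; none are in {}.
Condition 2 (every backdoor path blocked by {}):
  P1: open — no interior node is in the conditioning set.
{} does not satisfy the backdoor criterion.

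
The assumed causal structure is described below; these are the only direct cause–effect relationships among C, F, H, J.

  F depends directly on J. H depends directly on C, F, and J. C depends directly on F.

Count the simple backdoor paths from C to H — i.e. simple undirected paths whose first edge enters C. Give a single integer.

A backdoor path from C to H is any simple undirected path whose first edge points into C (i.e. leaves C via a parent).
Parents of C: {F}.
Enumerating:
  P1: C <- F <- J -> H
  P2: C <- F -> H
That exhausts the simple backdoor paths. Count: 2.

2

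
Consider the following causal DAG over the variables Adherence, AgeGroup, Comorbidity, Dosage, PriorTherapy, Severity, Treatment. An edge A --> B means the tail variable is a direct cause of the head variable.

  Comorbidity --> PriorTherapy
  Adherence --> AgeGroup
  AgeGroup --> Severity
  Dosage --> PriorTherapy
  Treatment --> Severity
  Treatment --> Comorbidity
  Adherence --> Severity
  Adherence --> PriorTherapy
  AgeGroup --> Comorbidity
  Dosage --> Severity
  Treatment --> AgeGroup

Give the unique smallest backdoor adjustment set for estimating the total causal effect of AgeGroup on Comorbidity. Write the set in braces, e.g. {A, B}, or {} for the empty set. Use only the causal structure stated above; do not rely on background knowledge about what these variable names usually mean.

Variables eligible for adjustment (non-descendants of AgeGroup, excluding AgeGroup and Comorbidity): {Adherence, Dosage, Treatment}.
Backdoor paths from AgeGroup to Comorbidity:
  P1: AgeGroup <- Treatment -> Comorbidity
  P2: AgeGroup <- Treatment -> Severity <- Dosage -> PriorTherapy <- Comorbidity
  P3: AgeGroup <- Treatment -> Severity <- Adherence -> PriorTherapy <- Comorbidity
  P4: AgeGroup <- Adherence -> Severity <- Dosage -> PriorTherapy <- Comorbidity
  P5: AgeGroup <- Adherence -> Severity <- Treatment -> Comorbidity
  P6: AgeGroup <- Adherence -> PriorTherapy <- Dosage -> Severity <- Treatment -> Comorbidity
  P7: AgeGroup <- Adherence -> PriorTherapy <- Comorbidity
The empty set is not sufficient: P1 (AgeGroup <- Treatment -> Comorbidity) has no collider blocking it and no conditioned non-collider, so it is open.
Try {Treatment}:
  P1: blocked at fork node Treatment ∈ conditioning set.
  P2: blocked at fork node Treatment ∈ conditioning set.
  P3: blocked at fork node Treatment ∈ conditioning set.
  P4: blocked at collider Severity (neither it nor any descendant is in the conditioning set).
  P5: blocked at collider Severity (neither it nor any descendant is in the conditioning set).
  P6: blocked at collider PriorTherapy (neither it nor any descendant is in the conditioning set).
  P7: blocked at collider PriorTherapy (neither it nor any descendant is in the conditioning set).
{Treatment} contains no descendant of AgeGroup and blocks every backdoor path.
No other singleton works — e.g. {Dosage} leaves P1 open — so {Treatment} is the unique smallest valid adjustment set.

{Treatment}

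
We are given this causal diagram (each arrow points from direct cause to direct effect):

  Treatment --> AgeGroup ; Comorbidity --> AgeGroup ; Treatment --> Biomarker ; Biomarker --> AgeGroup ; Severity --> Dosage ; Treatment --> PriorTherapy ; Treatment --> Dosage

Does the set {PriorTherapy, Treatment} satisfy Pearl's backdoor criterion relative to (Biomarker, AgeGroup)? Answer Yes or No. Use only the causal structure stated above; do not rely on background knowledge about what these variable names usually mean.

Yes

Backdoor paths from Biomarker to AgeGroup (paths whose first edge points into Biomarker):
  P1: Biomarker <- Treatment -> AgeGroup
Condition 1 (no descendant of Biomarker in the set): holds — descendants of Biomarker are {AgeGroup}; none are in {PriorTherapy, Treatment}.
Condition 2 (every backdoor path blocked by {PriorTherapy, Treatment}):
  P1: blocked at fork node Treatment ∈ conditioning set.
{PriorTherapy, Treatment} satisfies the backdoor criterion.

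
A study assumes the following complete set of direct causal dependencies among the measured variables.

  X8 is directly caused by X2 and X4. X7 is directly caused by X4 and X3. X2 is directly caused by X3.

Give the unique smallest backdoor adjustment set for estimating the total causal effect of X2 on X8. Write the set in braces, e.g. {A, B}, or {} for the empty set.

Variables eligible for adjustment (non-descendants of X2, excluding X2 and X8): {X3, X4, X7}.
Backdoor paths from X2 to X8:
  P1: X2 <- X3 -> X7 <- X4 -> X8
Each backdoor path contains an unconditioned collider, so every path is already blocked with the empty conditioning set:
  P1: blocked at collider X7 (neither it nor any descendant is in the conditioning set).
The empty set is therefore the unique smallest valid set.

{}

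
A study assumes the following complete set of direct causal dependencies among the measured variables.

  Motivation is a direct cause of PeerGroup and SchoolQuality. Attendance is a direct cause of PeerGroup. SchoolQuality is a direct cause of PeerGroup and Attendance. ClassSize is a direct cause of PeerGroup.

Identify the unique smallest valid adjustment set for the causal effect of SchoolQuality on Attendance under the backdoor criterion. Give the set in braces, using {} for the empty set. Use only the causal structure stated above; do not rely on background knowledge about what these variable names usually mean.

{}

Variables eligible for adjustment (non-descendants of SchoolQuality, excluding SchoolQuality and Attendance): {ClassSize, Motivation}.
Backdoor paths from SchoolQuality to Attendance:
  P1: SchoolQuality <- Motivation -> PeerGroup <- Attendance
Each backdoor path contains an unconditioned collider, so every path is already blocked with the empty conditioning set:
  P1: blocked at collider PeerGroup (neither it nor any descendant is in the conditioning set).
The empty set is therefore the unique smallest valid set.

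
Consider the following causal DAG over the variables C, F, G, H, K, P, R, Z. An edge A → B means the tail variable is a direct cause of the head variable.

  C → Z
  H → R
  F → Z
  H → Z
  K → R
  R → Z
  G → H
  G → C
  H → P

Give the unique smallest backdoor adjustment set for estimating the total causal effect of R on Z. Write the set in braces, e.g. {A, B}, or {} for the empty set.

{H}

Variables eligible for adjustment (non-descendants of R, excluding R and Z): {C, F, G, H, K, P}.
Backdoor paths from R to Z:
  P1: R <- H <- G -> C -> Z
  P2: R <- H -> Z
The empty set is not sufficient: P1 (R <- H <- G -> C -> Z) has no collider blocking it and no conditioned non-collider, so it is open.
Try {H}:
  P1: blocked at chain node H ∈ conditioning set.
  P2: blocked at fork node H ∈ conditioning set.
{H} contains no descendant of R and blocks every backdoor path.
No other singleton works — e.g. {G} leaves P2 open — so {H} is the unique smallest valid adjustment set.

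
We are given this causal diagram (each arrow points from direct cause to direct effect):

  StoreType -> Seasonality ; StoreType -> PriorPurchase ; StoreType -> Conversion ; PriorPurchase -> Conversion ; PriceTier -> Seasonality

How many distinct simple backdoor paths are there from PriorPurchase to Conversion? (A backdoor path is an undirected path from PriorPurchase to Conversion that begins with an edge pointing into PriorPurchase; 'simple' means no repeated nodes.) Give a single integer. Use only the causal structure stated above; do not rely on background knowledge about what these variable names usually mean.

1

A backdoor path from PriorPurchase to Conversion is any simple undirected path whose first edge points into PriorPurchase (i.e. leaves PriorPurchase via a parent).
Parents of PriorPurchase: {StoreType}.
Enumerating:
  P1: PriorPurchase <- StoreType -> Conversion
That exhausts the simple backdoor paths. Count: 1.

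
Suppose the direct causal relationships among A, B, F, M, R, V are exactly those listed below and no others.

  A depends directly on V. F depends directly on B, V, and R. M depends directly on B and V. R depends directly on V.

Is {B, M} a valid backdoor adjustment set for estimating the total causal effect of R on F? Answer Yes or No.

No

Backdoor paths from R to F (paths whose first edge points into R):
  P1: R <- V -> M <- B -> F
  P2: R <- V -> F
Condition 1 (no descendant of R in the set): holds — descendants of R are {F}; none are in {B, M}.
Condition 2 (every backdoor path blocked by {B, M}):
  P1: blocked at fork node B ∈ conditioning set.
  P2: open — no interior node is in the conditioning set.
{B, M} does not satisfy the backdoor criterion.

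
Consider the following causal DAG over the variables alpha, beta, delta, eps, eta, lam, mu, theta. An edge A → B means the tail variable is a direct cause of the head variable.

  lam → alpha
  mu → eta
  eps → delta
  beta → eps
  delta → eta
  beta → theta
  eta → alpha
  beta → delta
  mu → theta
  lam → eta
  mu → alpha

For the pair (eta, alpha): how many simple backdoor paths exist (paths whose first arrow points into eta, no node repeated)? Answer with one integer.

A backdoor path from eta to alpha is any simple undirected path whose first edge points into eta (i.e. leaves eta via a parent).
Parents of eta: {delta, lam, mu}.
Enumerating:
  P1: eta <- mu -> alpha
  P2: eta <- lam -> alpha
  P3: eta <- delta <- beta -> theta <- mu -> alpha
  P4: eta <- delta <- eps <- beta -> theta <- mu -> alpha
That exhausts the simple backdoor paths. Count: 4.

4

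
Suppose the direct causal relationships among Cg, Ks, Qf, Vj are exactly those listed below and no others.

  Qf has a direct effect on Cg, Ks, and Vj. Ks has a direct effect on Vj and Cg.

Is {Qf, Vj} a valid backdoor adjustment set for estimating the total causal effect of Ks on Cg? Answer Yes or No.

Backdoor paths from Ks to Cg (paths whose first edge points into Ks):
  P1: Ks <- Qf -> Cg
Condition 1 (no descendant of Ks in the set): FAILS — Vj is a descendant of Ks.
Condition 2 (every backdoor path blocked by {Qf, Vj}):
  P1: blocked at fork node Qf ∈ conditioning set.
{Qf, Vj} does not satisfy the backdoor criterion.

No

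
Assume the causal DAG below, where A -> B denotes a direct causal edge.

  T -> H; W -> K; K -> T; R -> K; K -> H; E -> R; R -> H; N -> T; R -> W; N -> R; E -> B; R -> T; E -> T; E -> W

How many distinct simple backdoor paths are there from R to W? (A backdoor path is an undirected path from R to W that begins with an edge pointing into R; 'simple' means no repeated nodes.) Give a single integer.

A backdoor path from R to W is any simple undirected path whose first edge points into R (i.e. leaves R via a parent).
Parents of R: {E, N}.
Enumerating:
  P1: R <- E -> W
  P2: R <- E -> T <- K <- W
  P3: R <- E -> T -> H <- K <- W
  P4: R <- N -> T <- E -> W
  P5: R <- N -> T <- K <- W
  P6: R <- N -> T -> H <- K <- W
That exhausts the simple backdoor paths. Count: 6.

6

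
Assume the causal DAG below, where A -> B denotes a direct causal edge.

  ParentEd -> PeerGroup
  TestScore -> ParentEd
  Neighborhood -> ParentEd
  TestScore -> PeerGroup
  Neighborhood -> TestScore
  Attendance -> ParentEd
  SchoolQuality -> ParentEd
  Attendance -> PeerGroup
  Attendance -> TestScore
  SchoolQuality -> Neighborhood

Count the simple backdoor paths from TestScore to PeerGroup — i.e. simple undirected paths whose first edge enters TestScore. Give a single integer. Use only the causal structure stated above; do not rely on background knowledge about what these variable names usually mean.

6

A backdoor path from TestScore to PeerGroup is any simple undirected path whose first edge points into TestScore (i.e. leaves TestScore via a parent).
Parents of TestScore: {Attendance, Neighborhood}.
Enumerating:
  P1: TestScore <- Attendance -> ParentEd -> PeerGroup
  P2: TestScore <- Attendance -> PeerGroup
  P3: TestScore <- Neighborhood <- SchoolQuality -> ParentEd <- Attendance -> PeerGroup
  P4: TestScore <- Neighborhood <- SchoolQuality -> ParentEd -> PeerGroup
  P5: TestScore <- Neighborhood -> ParentEd <- Attendance -> PeerGroup
  P6: TestScore <- Neighborhood -> ParentEd -> PeerGroup
That exhausts the simple backdoor paths. Count: 6.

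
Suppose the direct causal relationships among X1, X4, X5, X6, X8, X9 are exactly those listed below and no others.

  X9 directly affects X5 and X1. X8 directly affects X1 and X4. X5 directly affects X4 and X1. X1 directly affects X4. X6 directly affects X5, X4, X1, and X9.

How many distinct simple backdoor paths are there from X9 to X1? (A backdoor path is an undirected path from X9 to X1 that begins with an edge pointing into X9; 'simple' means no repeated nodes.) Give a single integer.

7

A backdoor path from X9 to X1 is any simple undirected path whose first edge points into X9 (i.e. leaves X9 via a parent).
Parents of X9: {X6}.
Enumerating:
  P1: X9 <- X6 -> X5 -> X1
  P2: X9 <- X6 -> X5 -> X4 <- X8 -> X1
  P3: X9 <- X6 -> X5 -> X4 <- X1
  P4: X9 <- X6 -> X1
  P5: X9 <- X6 -> X4 <- X8 -> X1
  P6: X9 <- X6 -> X4 <- X5 -> X1
  P7: X9 <- X6 -> X4 <- X1
That exhausts the simple backdoor paths. Count: 7.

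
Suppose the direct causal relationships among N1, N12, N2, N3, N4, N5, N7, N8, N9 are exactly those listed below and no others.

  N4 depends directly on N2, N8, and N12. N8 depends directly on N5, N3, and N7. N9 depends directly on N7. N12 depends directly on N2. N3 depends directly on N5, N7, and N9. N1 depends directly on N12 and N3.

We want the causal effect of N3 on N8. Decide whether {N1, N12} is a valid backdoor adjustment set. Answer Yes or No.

No

Backdoor paths from N3 to N8 (paths whose first edge points into N3):
  P1: N3 <- N7 -> N8
  P2: N3 <- N9 <- N7 -> N8
  P3: N3 <- N5 -> N8
Condition 1 (no descendant of N3 in the set): FAILS — N1 is a descendant of N3.
Condition 2 (every backdoor path blocked by {N1, N12}):
  P1: open — no interior node is in the conditioning set.
  P2: open — no interior node is in the conditioning set.
  P3: open — no interior node is in the conditioning set.
{N1, N12} does not satisfy the backdoor criterion.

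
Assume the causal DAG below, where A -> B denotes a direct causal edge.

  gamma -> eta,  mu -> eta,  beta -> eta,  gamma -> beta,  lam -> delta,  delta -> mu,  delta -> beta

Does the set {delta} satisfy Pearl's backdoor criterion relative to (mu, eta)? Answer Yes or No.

Backdoor paths from mu to eta (paths whose first edge points into mu):
  P1: mu <- delta -> beta <- gamma -> eta
  P2: mu <- delta -> beta -> eta
Condition 1 (no descendant of mu in the set): holds — descendants of mu are {eta}; none are in {delta}.
Condition 2 (every backdoor path blocked by {delta}):
  P1: blocked at fork node delta ∈ conditioning set.
  P2: blocked at fork node delta ∈ conditioning set.
{delta} satisfies the backdoor criterion.

Yes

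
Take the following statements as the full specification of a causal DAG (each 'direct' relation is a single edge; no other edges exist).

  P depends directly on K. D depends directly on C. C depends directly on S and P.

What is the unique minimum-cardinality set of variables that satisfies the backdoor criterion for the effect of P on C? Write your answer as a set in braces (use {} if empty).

{}

Variables eligible for adjustment (non-descendants of P, excluding P and C): {K, S}.
Backdoor paths from P to C:
  (none)
With no backdoor paths the empty set already satisfies the criterion, and it is trivially minimal.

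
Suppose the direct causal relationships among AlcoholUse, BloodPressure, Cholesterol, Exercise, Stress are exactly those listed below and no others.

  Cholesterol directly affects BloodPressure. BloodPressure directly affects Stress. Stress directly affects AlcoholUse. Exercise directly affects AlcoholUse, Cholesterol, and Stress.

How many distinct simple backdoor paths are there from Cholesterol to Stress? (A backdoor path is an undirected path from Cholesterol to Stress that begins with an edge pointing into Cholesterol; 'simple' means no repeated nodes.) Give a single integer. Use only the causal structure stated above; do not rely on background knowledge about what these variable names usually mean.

A backdoor path from Cholesterol to Stress is any simple undirected path whose first edge points into Cholesterol (i.e. leaves Cholesterol via a parent).
Parents of Cholesterol: {Exercise}.
Enumerating:
  P1: Cholesterol <- Exercise -> Stress
  P2: Cholesterol <- Exercise -> AlcoholUse <- Stress
That exhausts the simple backdoor paths. Count: 2.

2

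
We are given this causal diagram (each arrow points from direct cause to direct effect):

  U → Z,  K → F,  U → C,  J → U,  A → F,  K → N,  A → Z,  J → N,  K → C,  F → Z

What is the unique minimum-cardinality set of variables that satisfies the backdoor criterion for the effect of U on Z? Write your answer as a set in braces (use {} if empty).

Variables eligible for adjustment (non-descendants of U, excluding U and Z): {A, F, J, K, N}.
Backdoor paths from U to Z:
  P1: U <- J -> N <- K -> F <- A -> Z
  P2: U <- J -> N <- K -> F -> Z
Each backdoor path contains an unconditioned collider, so every path is already blocked with the empty conditioning set:
  P1: blocked at collider N (neither it nor any descendant is in the conditioning set).
  P2: blocked at collider N (neither it nor any descendant is in the conditioning set).
The empty set is therefore the unique smallest valid set.

{}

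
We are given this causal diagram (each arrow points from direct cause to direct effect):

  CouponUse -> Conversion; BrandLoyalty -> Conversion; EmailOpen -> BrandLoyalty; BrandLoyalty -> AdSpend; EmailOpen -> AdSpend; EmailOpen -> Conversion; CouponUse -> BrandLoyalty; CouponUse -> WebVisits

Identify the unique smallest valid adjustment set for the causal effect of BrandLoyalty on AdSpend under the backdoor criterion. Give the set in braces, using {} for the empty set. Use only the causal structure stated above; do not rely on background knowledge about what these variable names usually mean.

{EmailOpen}

Variables eligible for adjustment (non-descendants of BrandLoyalty, excluding BrandLoyalty and AdSpend): {CouponUse, EmailOpen, WebVisits}.
Backdoor paths from BrandLoyalty to AdSpend:
  P1: BrandLoyalty <- CouponUse -> Conversion <- EmailOpen -> AdSpend
  P2: BrandLoyalty <- EmailOpen -> AdSpend
The empty set is not sufficient: P2 (BrandLoyalty <- EmailOpen -> AdSpend) has no collider blocking it and no conditioned non-collider, so it is open.
Try {EmailOpen}:
  P1: blocked at collider Conversion (neither it nor any descendant is in the conditioning set).
  P2: blocked at fork node EmailOpen ∈ conditioning set.
{EmailOpen} contains no descendant of BrandLoyalty and blocks every backdoor path.
No other singleton works — e.g. {CouponUse} leaves P2 open — so {EmailOpen} is the unique smallest valid adjustment set.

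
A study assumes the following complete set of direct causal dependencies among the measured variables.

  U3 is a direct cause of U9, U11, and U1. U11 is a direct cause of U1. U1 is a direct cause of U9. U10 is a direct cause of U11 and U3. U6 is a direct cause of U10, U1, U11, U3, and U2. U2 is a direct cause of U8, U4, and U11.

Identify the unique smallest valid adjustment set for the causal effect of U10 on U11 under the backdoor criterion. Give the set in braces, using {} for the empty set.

{U6}

Variables eligible for adjustment (non-descendants of U10, excluding U10 and U11): {U2, U4, U6, U8}.
Backdoor paths from U10 to U11:
  P1: U10 <- U6 -> U3 -> U11
  P2: U10 <- U6 -> U3 -> U1 <- U11
  P3: U10 <- U6 -> U3 -> U9 <- U1 <- U11
  P4: U10 <- U6 -> U2 -> U11
  P5: U10 <- U6 -> U11
  P6: U10 <- U6 -> U1 <- U3 -> U11
  P7: U10 <- U6 -> U1 <- U11
  P8: U10 <- U6 -> U1 -> U9 <- U3 -> U11
The empty set is not sufficient: P1 (U10 <- U6 -> U3 -> U11) has no collider blocking it and no conditioned non-collider, so it is open.
Try {U6}:
  P1: blocked at fork node U6 ∈ conditioning set.
  P2: blocked at fork node U6 ∈ conditioning set.
  P3: blocked at fork node U6 ∈ conditioning set.
  P4: blocked at fork node U6 ∈ conditioning set.
  P5: blocked at fork node U6 ∈ conditioning set.
  P6: blocked at fork node U6 ∈ conditioning set.
  P7: blocked at fork node U6 ∈ conditioning set.
  P8: blocked at fork node U6 ∈ conditioning set.
{U6} contains no descendant of U10 and blocks every backdoor path.
No other singleton works — e.g. {U2} leaves P1 open — so {U6} is the unique smallest valid adjustment set.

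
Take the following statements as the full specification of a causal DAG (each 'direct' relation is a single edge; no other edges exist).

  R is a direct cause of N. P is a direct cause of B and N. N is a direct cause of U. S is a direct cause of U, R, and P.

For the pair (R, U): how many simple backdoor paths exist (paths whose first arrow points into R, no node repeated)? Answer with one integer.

2

A backdoor path from R to U is any simple undirected path whose first edge points into R (i.e. leaves R via a parent).
Parents of R: {S}.
Enumerating:
  P1: R <- S -> P -> N -> U
  P2: R <- S -> U
That exhausts the simple backdoor paths. Count: 2.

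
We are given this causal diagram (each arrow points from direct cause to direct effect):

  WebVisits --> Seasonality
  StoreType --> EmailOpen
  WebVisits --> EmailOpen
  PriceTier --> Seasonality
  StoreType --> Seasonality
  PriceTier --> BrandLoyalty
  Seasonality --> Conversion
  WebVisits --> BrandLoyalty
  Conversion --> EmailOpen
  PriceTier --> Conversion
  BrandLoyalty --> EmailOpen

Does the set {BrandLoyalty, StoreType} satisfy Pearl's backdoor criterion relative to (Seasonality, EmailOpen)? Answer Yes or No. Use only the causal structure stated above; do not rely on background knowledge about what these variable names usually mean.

No

Backdoor paths from Seasonality to EmailOpen (paths whose first edge points into Seasonality):
  P1: Seasonality <- PriceTier -> BrandLoyalty <- WebVisits -> EmailOpen
  P2: Seasonality <- PriceTier -> BrandLoyalty -> EmailOpen
  P3: Seasonality <- PriceTier -> Conversion -> EmailOpen
  P4: Seasonality <- StoreType -> EmailOpen
  P5: Seasonality <- WebVisits -> BrandLoyalty <- PriceTier -> Conversion -> EmailOpen
  P6: Seasonality <- WebVisits -> BrandLoyalty -> EmailOpen
  P7: Seasonality <- WebVisits -> EmailOpen
Condition 1 (no descendant of Seasonality in the set): holds — descendants of Seasonality are {Conversion, EmailOpen}; none are in {BrandLoyalty, StoreType}.
Condition 2 (every backdoor path blocked by {BrandLoyalty, StoreType}):
  P1: open — collider(s) BrandLoyalty are conditioned on (or have a conditioned descendant) and no non-collider on the path is in the set.
  P2: blocked at chain node BrandLoyalty ∈ conditioning set.
  P3: open — no interior node is in the conditioning set.
  P4: blocked at fork node StoreType ∈ conditioning set.
  P5: open — collider(s) BrandLoyalty are conditioned on (or have a conditioned descendant) and no non-collider on the path is in the set.
  P6: blocked at chain node BrandLoyalty ∈ conditioning set.
  P7: open — no interior node is in the conditioning set.
{BrandLoyalty, StoreType} does not satisfy the backdoor criterion.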